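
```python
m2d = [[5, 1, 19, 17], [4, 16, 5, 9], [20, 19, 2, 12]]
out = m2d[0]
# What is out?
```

m2d has 3 rows. Row 0 is [5, 1, 19, 17].

[5, 1, 19, 17]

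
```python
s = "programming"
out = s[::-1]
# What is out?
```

s has length 11. The slice s[::-1] selects indices [10, 9, 8, 7, 6, 5, 4, 3, 2, 1, 0] (10->'g', 9->'n', 8->'i', 7->'m', 6->'m', 5->'a', 4->'r', 3->'g', 2->'o', 1->'r', 0->'p'), giving 'gnimmargorp'.

'gnimmargorp'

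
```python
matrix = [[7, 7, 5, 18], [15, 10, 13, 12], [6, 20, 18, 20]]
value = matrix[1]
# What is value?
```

matrix has 3 rows. Row 1 is [15, 10, 13, 12].

[15, 10, 13, 12]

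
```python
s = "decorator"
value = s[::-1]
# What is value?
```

s has length 9. The slice s[::-1] selects indices [8, 7, 6, 5, 4, 3, 2, 1, 0] (8->'r', 7->'o', 6->'t', 5->'a', 4->'r', 3->'o', 2->'c', 1->'e', 0->'d'), giving 'rotaroced'.

'rotaroced'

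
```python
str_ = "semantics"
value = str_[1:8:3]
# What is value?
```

str_ has length 9. The slice str_[1:8:3] selects indices [1, 4, 7] (1->'e', 4->'n', 7->'c'), giving 'enc'.

'enc'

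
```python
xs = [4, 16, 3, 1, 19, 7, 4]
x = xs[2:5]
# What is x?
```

xs has length 7. The slice xs[2:5] selects indices [2, 3, 4] (2->3, 3->1, 4->19), giving [3, 1, 19].

[3, 1, 19]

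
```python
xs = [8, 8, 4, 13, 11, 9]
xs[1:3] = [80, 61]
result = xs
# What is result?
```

xs starts as [8, 8, 4, 13, 11, 9] (length 6). The slice xs[1:3] covers indices [1, 2] with values [8, 4]. Replacing that slice with [80, 61] (same length) produces [8, 80, 61, 13, 11, 9].

[8, 80, 61, 13, 11, 9]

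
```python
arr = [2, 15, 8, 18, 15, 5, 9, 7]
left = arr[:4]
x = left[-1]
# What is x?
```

arr has length 8. The slice arr[:4] selects indices [0, 1, 2, 3] (0->2, 1->15, 2->8, 3->18), giving [2, 15, 8, 18]. So left = [2, 15, 8, 18]. Then left[-1] = 18.

18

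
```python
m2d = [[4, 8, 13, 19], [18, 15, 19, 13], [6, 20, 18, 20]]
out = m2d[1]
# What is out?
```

m2d has 3 rows. Row 1 is [18, 15, 19, 13].

[18, 15, 19, 13]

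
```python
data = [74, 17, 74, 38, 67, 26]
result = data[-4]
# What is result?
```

data has length 6. Negative index -4 maps to positive index 6 + (-4) = 2. data[2] = 74.

74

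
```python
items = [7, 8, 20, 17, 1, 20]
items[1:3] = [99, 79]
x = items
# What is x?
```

items starts as [7, 8, 20, 17, 1, 20] (length 6). The slice items[1:3] covers indices [1, 2] with values [8, 20]. Replacing that slice with [99, 79] (same length) produces [7, 99, 79, 17, 1, 20].

[7, 99, 79, 17, 1, 20]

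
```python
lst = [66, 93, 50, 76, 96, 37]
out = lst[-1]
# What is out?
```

lst has length 6. Negative index -1 maps to positive index 6 + (-1) = 5. lst[5] = 37.

37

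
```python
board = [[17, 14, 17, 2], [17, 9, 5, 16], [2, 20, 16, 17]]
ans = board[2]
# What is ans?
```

board has 3 rows. Row 2 is [2, 20, 16, 17].

[2, 20, 16, 17]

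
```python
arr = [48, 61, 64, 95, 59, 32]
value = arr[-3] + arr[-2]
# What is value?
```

arr has length 6. Negative index -3 maps to positive index 6 + (-3) = 3. arr[3] = 95.
arr has length 6. Negative index -2 maps to positive index 6 + (-2) = 4. arr[4] = 59.
Sum: 95 + 59 = 154.

154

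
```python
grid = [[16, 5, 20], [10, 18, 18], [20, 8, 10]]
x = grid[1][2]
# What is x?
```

grid[1] = [10, 18, 18]. Taking column 2 of that row yields 18.

18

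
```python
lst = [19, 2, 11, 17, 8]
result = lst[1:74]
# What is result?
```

lst has length 5. The slice lst[1:74] selects indices [1, 2, 3, 4] (1->2, 2->11, 3->17, 4->8), giving [2, 11, 17, 8].

[2, 11, 17, 8]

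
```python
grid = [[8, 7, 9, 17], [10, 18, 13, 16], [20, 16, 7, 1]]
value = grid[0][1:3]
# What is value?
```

grid[0] = [8, 7, 9, 17]. grid[0] has length 4. The slice grid[0][1:3] selects indices [1, 2] (1->7, 2->9), giving [7, 9].

[7, 9]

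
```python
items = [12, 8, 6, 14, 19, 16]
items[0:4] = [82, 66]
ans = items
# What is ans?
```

items starts as [12, 8, 6, 14, 19, 16] (length 6). The slice items[0:4] covers indices [0, 1, 2, 3] with values [12, 8, 6, 14]. Replacing that slice with [82, 66] (different length) produces [82, 66, 19, 16].

[82, 66, 19, 16]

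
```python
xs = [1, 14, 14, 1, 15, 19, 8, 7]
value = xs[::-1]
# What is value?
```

xs has length 8. The slice xs[::-1] selects indices [7, 6, 5, 4, 3, 2, 1, 0] (7->7, 6->8, 5->19, 4->15, 3->1, 2->14, 1->14, 0->1), giving [7, 8, 19, 15, 1, 14, 14, 1].

[7, 8, 19, 15, 1, 14, 14, 1]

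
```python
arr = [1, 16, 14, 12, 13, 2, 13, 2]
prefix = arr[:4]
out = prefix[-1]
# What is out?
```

arr has length 8. The slice arr[:4] selects indices [0, 1, 2, 3] (0->1, 1->16, 2->14, 3->12), giving [1, 16, 14, 12]. So prefix = [1, 16, 14, 12]. Then prefix[-1] = 12.

12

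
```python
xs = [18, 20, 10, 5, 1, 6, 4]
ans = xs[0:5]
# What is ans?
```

xs has length 7. The slice xs[0:5] selects indices [0, 1, 2, 3, 4] (0->18, 1->20, 2->10, 3->5, 4->1), giving [18, 20, 10, 5, 1].

[18, 20, 10, 5, 1]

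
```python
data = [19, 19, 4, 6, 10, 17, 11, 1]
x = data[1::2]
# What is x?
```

data has length 8. The slice data[1::2] selects indices [1, 3, 5, 7] (1->19, 3->6, 5->17, 7->1), giving [19, 6, 17, 1].

[19, 6, 17, 1]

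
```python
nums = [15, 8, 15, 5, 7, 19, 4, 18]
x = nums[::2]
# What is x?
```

nums has length 8. The slice nums[::2] selects indices [0, 2, 4, 6] (0->15, 2->15, 4->7, 6->4), giving [15, 15, 7, 4].

[15, 15, 7, 4]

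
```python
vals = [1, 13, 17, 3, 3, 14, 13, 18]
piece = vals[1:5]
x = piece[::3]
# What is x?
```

vals has length 8. The slice vals[1:5] selects indices [1, 2, 3, 4] (1->13, 2->17, 3->3, 4->3), giving [13, 17, 3, 3]. So piece = [13, 17, 3, 3]. piece has length 4. The slice piece[::3] selects indices [0, 3] (0->13, 3->3), giving [13, 3].

[13, 3]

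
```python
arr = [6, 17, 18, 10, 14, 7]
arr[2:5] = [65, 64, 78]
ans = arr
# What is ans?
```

arr starts as [6, 17, 18, 10, 14, 7] (length 6). The slice arr[2:5] covers indices [2, 3, 4] with values [18, 10, 14]. Replacing that slice with [65, 64, 78] (same length) produces [6, 17, 65, 64, 78, 7].

[6, 17, 65, 64, 78, 7]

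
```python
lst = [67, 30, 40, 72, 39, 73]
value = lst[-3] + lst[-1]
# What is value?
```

lst has length 6. Negative index -3 maps to positive index 6 + (-3) = 3. lst[3] = 72.
lst has length 6. Negative index -1 maps to positive index 6 + (-1) = 5. lst[5] = 73.
Sum: 72 + 73 = 145.

145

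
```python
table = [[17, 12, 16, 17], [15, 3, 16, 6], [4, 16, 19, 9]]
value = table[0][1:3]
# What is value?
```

table[0] = [17, 12, 16, 17]. table[0] has length 4. The slice table[0][1:3] selects indices [1, 2] (1->12, 2->16), giving [12, 16].

[12, 16]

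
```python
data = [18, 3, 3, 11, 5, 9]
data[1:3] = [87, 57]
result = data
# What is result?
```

data starts as [18, 3, 3, 11, 5, 9] (length 6). The slice data[1:3] covers indices [1, 2] with values [3, 3]. Replacing that slice with [87, 57] (same length) produces [18, 87, 57, 11, 5, 9].

[18, 87, 57, 11, 5, 9]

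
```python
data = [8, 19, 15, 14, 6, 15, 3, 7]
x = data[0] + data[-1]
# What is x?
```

data has length 8. data[0] = 8.
data has length 8. Negative index -1 maps to positive index 8 + (-1) = 7. data[7] = 7.
Sum: 8 + 7 = 15.

15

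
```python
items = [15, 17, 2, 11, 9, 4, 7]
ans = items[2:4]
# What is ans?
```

items has length 7. The slice items[2:4] selects indices [2, 3] (2->2, 3->11), giving [2, 11].

[2, 11]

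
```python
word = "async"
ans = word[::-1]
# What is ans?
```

word has length 5. The slice word[::-1] selects indices [4, 3, 2, 1, 0] (4->'c', 3->'n', 2->'y', 1->'s', 0->'a'), giving 'cnysa'.

'cnysa'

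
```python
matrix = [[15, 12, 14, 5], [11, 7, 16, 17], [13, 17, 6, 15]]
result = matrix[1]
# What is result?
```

matrix has 3 rows. Row 1 is [11, 7, 16, 17].

[11, 7, 16, 17]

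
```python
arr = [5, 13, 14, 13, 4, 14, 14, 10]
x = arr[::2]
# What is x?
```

arr has length 8. The slice arr[::2] selects indices [0, 2, 4, 6] (0->5, 2->14, 4->4, 6->14), giving [5, 14, 4, 14].

[5, 14, 4, 14]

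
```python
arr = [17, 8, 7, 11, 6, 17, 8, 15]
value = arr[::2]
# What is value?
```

arr has length 8. The slice arr[::2] selects indices [0, 2, 4, 6] (0->17, 2->7, 4->6, 6->8), giving [17, 7, 6, 8].

[17, 7, 6, 8]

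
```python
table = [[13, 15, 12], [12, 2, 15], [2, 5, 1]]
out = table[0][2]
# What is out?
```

table[0] = [13, 15, 12]. Taking column 2 of that row yields 12.

12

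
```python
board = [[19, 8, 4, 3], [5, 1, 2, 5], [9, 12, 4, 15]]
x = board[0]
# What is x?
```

board has 3 rows. Row 0 is [19, 8, 4, 3].

[19, 8, 4, 3]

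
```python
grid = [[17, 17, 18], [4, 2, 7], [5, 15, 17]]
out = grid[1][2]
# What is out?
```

grid[1] = [4, 2, 7]. Taking column 2 of that row yields 7.

7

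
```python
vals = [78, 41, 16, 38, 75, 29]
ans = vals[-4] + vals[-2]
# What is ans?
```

vals has length 6. Negative index -4 maps to positive index 6 + (-4) = 2. vals[2] = 16.
vals has length 6. Negative index -2 maps to positive index 6 + (-2) = 4. vals[4] = 75.
Sum: 16 + 75 = 91.

91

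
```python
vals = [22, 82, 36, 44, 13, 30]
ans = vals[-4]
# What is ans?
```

vals has length 6. Negative index -4 maps to positive index 6 + (-4) = 2. vals[2] = 36.

36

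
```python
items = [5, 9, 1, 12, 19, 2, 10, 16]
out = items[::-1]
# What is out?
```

items has length 8. The slice items[::-1] selects indices [7, 6, 5, 4, 3, 2, 1, 0] (7->16, 6->10, 5->2, 4->19, 3->12, 2->1, 1->9, 0->5), giving [16, 10, 2, 19, 12, 1, 9, 5].

[16, 10, 2, 19, 12, 1, 9, 5]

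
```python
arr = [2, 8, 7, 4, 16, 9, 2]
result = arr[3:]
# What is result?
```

arr has length 7. The slice arr[3:] selects indices [3, 4, 5, 6] (3->4, 4->16, 5->9, 6->2), giving [4, 16, 9, 2].

[4, 16, 9, 2]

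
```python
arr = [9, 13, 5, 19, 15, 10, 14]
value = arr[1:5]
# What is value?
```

arr has length 7. The slice arr[1:5] selects indices [1, 2, 3, 4] (1->13, 2->5, 3->19, 4->15), giving [13, 5, 19, 15].

[13, 5, 19, 15]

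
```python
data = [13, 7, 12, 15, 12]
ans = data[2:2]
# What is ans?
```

data has length 5. The slice data[2:2] resolves to an empty index range, so the result is [].

[]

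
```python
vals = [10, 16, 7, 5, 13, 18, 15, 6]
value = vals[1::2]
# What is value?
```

vals has length 8. The slice vals[1::2] selects indices [1, 3, 5, 7] (1->16, 3->5, 5->18, 7->6), giving [16, 5, 18, 6].

[16, 5, 18, 6]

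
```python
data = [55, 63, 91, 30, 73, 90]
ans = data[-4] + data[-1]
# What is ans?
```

data has length 6. Negative index -4 maps to positive index 6 + (-4) = 2. data[2] = 91.
data has length 6. Negative index -1 maps to positive index 6 + (-1) = 5. data[5] = 90.
Sum: 91 + 90 = 181.

181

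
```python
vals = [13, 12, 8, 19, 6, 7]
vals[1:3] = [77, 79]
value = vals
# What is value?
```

vals starts as [13, 12, 8, 19, 6, 7] (length 6). The slice vals[1:3] covers indices [1, 2] with values [12, 8]. Replacing that slice with [77, 79] (same length) produces [13, 77, 79, 19, 6, 7].

[13, 77, 79, 19, 6, 7]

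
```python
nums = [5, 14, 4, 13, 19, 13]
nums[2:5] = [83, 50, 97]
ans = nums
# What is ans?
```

nums starts as [5, 14, 4, 13, 19, 13] (length 6). The slice nums[2:5] covers indices [2, 3, 4] with values [4, 13, 19]. Replacing that slice with [83, 50, 97] (same length) produces [5, 14, 83, 50, 97, 13].

[5, 14, 83, 50, 97, 13]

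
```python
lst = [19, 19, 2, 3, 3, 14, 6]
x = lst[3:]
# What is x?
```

lst has length 7. The slice lst[3:] selects indices [3, 4, 5, 6] (3->3, 4->3, 5->14, 6->6), giving [3, 3, 14, 6].

[3, 3, 14, 6]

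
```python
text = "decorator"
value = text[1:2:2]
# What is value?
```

text has length 9. The slice text[1:2:2] selects indices [1] (1->'e'), giving 'e'.

'e'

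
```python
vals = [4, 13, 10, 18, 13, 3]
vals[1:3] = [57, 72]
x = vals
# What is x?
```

vals starts as [4, 13, 10, 18, 13, 3] (length 6). The slice vals[1:3] covers indices [1, 2] with values [13, 10]. Replacing that slice with [57, 72] (same length) produces [4, 57, 72, 18, 13, 3].

[4, 57, 72, 18, 13, 3]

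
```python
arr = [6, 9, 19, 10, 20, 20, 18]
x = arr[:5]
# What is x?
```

arr has length 7. The slice arr[:5] selects indices [0, 1, 2, 3, 4] (0->6, 1->9, 2->19, 3->10, 4->20), giving [6, 9, 19, 10, 20].

[6, 9, 19, 10, 20]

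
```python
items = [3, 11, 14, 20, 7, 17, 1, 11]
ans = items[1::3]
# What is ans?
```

items has length 8. The slice items[1::3] selects indices [1, 4, 7] (1->11, 4->7, 7->11), giving [11, 7, 11].

[11, 7, 11]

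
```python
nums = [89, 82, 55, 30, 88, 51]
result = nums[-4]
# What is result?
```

nums has length 6. Negative index -4 maps to positive index 6 + (-4) = 2. nums[2] = 55.

55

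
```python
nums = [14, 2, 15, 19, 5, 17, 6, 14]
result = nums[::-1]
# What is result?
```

nums has length 8. The slice nums[::-1] selects indices [7, 6, 5, 4, 3, 2, 1, 0] (7->14, 6->6, 5->17, 4->5, 3->19, 2->15, 1->2, 0->14), giving [14, 6, 17, 5, 19, 15, 2, 14].

[14, 6, 17, 5, 19, 15, 2, 14]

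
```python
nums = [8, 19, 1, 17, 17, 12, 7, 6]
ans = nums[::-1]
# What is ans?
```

nums has length 8. The slice nums[::-1] selects indices [7, 6, 5, 4, 3, 2, 1, 0] (7->6, 6->7, 5->12, 4->17, 3->17, 2->1, 1->19, 0->8), giving [6, 7, 12, 17, 17, 1, 19, 8].

[6, 7, 12, 17, 17, 1, 19, 8]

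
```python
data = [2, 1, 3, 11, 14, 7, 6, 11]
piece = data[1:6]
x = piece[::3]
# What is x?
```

data has length 8. The slice data[1:6] selects indices [1, 2, 3, 4, 5] (1->1, 2->3, 3->11, 4->14, 5->7), giving [1, 3, 11, 14, 7]. So piece = [1, 3, 11, 14, 7]. piece has length 5. The slice piece[::3] selects indices [0, 3] (0->1, 3->14), giving [1, 14].

[1, 14]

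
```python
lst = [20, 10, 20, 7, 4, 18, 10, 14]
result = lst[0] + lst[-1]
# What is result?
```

lst has length 8. lst[0] = 20.
lst has length 8. Negative index -1 maps to positive index 8 + (-1) = 7. lst[7] = 14.
Sum: 20 + 14 = 34.

34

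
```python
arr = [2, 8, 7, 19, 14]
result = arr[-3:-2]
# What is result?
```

arr has length 5. The slice arr[-3:-2] selects indices [2] (2->7), giving [7].

[7]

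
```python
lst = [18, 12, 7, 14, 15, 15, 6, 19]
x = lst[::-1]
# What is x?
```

lst has length 8. The slice lst[::-1] selects indices [7, 6, 5, 4, 3, 2, 1, 0] (7->19, 6->6, 5->15, 4->15, 3->14, 2->7, 1->12, 0->18), giving [19, 6, 15, 15, 14, 7, 12, 18].

[19, 6, 15, 15, 14, 7, 12, 18]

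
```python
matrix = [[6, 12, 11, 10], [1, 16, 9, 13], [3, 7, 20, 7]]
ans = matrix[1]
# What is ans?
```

matrix has 3 rows. Row 1 is [1, 16, 9, 13].

[1, 16, 9, 13]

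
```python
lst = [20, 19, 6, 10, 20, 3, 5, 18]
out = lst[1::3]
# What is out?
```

lst has length 8. The slice lst[1::3] selects indices [1, 4, 7] (1->19, 4->20, 7->18), giving [19, 20, 18].

[19, 20, 18]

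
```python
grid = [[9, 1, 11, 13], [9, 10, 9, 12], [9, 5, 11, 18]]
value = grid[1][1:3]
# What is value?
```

grid[1] = [9, 10, 9, 12]. grid[1] has length 4. The slice grid[1][1:3] selects indices [1, 2] (1->10, 2->9), giving [10, 9].

[10, 9]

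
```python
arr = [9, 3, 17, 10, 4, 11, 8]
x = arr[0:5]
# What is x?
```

arr has length 7. The slice arr[0:5] selects indices [0, 1, 2, 3, 4] (0->9, 1->3, 2->17, 3->10, 4->4), giving [9, 3, 17, 10, 4].

[9, 3, 17, 10, 4]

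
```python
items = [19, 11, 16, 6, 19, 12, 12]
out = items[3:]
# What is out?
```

items has length 7. The slice items[3:] selects indices [3, 4, 5, 6] (3->6, 4->19, 5->12, 6->12), giving [6, 19, 12, 12].

[6, 19, 12, 12]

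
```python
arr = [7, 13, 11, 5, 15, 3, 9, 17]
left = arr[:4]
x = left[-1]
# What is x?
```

arr has length 8. The slice arr[:4] selects indices [0, 1, 2, 3] (0->7, 1->13, 2->11, 3->5), giving [7, 13, 11, 5]. So left = [7, 13, 11, 5]. Then left[-1] = 5.

5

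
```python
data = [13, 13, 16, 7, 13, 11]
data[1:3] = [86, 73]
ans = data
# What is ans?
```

data starts as [13, 13, 16, 7, 13, 11] (length 6). The slice data[1:3] covers indices [1, 2] with values [13, 16]. Replacing that slice with [86, 73] (same length) produces [13, 86, 73, 7, 13, 11].

[13, 86, 73, 7, 13, 11]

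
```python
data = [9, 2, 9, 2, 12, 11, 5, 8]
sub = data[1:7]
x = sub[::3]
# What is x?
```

data has length 8. The slice data[1:7] selects indices [1, 2, 3, 4, 5, 6] (1->2, 2->9, 3->2, 4->12, 5->11, 6->5), giving [2, 9, 2, 12, 11, 5]. So sub = [2, 9, 2, 12, 11, 5]. sub has length 6. The slice sub[::3] selects indices [0, 3] (0->2, 3->12), giving [2, 12].

[2, 12]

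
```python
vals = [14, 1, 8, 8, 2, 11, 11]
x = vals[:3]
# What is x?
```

vals has length 7. The slice vals[:3] selects indices [0, 1, 2] (0->14, 1->1, 2->8), giving [14, 1, 8].

[14, 1, 8]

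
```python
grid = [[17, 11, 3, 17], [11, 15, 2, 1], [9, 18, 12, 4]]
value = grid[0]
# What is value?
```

grid has 3 rows. Row 0 is [17, 11, 3, 17].

[17, 11, 3, 17]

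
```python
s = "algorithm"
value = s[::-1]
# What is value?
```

s has length 9. The slice s[::-1] selects indices [8, 7, 6, 5, 4, 3, 2, 1, 0] (8->'m', 7->'h', 6->'t', 5->'i', 4->'r', 3->'o', 2->'g', 1->'l', 0->'a'), giving 'mhtirogla'.

'mhtirogla'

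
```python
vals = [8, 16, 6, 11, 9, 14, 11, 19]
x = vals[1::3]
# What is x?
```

vals has length 8. The slice vals[1::3] selects indices [1, 4, 7] (1->16, 4->9, 7->19), giving [16, 9, 19].

[16, 9, 19]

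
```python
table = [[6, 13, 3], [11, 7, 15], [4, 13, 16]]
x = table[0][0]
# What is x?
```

table[0] = [6, 13, 3]. Taking column 0 of that row yields 6.

6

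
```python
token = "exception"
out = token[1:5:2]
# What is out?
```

token has length 9. The slice token[1:5:2] selects indices [1, 3] (1->'x', 3->'e'), giving 'xe'.

'xe'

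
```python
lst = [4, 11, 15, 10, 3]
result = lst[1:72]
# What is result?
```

lst has length 5. The slice lst[1:72] selects indices [1, 2, 3, 4] (1->11, 2->15, 3->10, 4->3), giving [11, 15, 10, 3].

[11, 15, 10, 3]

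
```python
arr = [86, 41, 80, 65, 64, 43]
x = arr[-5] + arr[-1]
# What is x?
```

arr has length 6. Negative index -5 maps to positive index 6 + (-5) = 1. arr[1] = 41.
arr has length 6. Negative index -1 maps to positive index 6 + (-1) = 5. arr[5] = 43.
Sum: 41 + 43 = 84.

84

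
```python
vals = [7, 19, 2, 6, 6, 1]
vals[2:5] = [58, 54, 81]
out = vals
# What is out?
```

vals starts as [7, 19, 2, 6, 6, 1] (length 6). The slice vals[2:5] covers indices [2, 3, 4] with values [2, 6, 6]. Replacing that slice with [58, 54, 81] (same length) produces [7, 19, 58, 54, 81, 1].

[7, 19, 58, 54, 81, 1]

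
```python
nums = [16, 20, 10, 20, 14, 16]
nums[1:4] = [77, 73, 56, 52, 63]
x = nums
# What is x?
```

nums starts as [16, 20, 10, 20, 14, 16] (length 6). The slice nums[1:4] covers indices [1, 2, 3] with values [20, 10, 20]. Replacing that slice with [77, 73, 56, 52, 63] (different length) produces [16, 77, 73, 56, 52, 63, 14, 16].

[16, 77, 73, 56, 52, 63, 14, 16]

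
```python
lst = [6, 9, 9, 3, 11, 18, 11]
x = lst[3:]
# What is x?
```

lst has length 7. The slice lst[3:] selects indices [3, 4, 5, 6] (3->3, 4->11, 5->18, 6->11), giving [3, 11, 18, 11].

[3, 11, 18, 11]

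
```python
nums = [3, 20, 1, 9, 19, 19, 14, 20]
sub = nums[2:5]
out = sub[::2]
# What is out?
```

nums has length 8. The slice nums[2:5] selects indices [2, 3, 4] (2->1, 3->9, 4->19), giving [1, 9, 19]. So sub = [1, 9, 19]. sub has length 3. The slice sub[::2] selects indices [0, 2] (0->1, 2->19), giving [1, 19].

[1, 19]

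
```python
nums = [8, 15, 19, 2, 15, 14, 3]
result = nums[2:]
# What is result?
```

nums has length 7. The slice nums[2:] selects indices [2, 3, 4, 5, 6] (2->19, 3->2, 4->15, 5->14, 6->3), giving [19, 2, 15, 14, 3].

[19, 2, 15, 14, 3]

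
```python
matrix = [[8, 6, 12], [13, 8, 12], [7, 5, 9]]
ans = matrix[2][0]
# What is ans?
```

matrix[2] = [7, 5, 9]. Taking column 0 of that row yields 7.

7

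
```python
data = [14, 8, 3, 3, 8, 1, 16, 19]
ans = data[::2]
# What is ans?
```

data has length 8. The slice data[::2] selects indices [0, 2, 4, 6] (0->14, 2->3, 4->8, 6->16), giving [14, 3, 8, 16].

[14, 3, 8, 16]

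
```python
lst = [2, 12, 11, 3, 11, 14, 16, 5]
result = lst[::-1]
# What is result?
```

lst has length 8. The slice lst[::-1] selects indices [7, 6, 5, 4, 3, 2, 1, 0] (7->5, 6->16, 5->14, 4->11, 3->3, 2->11, 1->12, 0->2), giving [5, 16, 14, 11, 3, 11, 12, 2].

[5, 16, 14, 11, 3, 11, 12, 2]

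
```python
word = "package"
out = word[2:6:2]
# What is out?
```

word has length 7. The slice word[2:6:2] selects indices [2, 4] (2->'c', 4->'a'), giving 'ca'.

'ca'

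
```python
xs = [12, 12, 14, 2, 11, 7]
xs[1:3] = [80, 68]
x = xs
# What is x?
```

xs starts as [12, 12, 14, 2, 11, 7] (length 6). The slice xs[1:3] covers indices [1, 2] with values [12, 14]. Replacing that slice with [80, 68] (same length) produces [12, 80, 68, 2, 11, 7].

[12, 80, 68, 2, 11, 7]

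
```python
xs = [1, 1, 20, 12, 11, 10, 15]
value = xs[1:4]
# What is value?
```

xs has length 7. The slice xs[1:4] selects indices [1, 2, 3] (1->1, 2->20, 3->12), giving [1, 20, 12].

[1, 20, 12]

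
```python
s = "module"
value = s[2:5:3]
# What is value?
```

s has length 6. The slice s[2:5:3] selects indices [2] (2->'d'), giving 'd'.

'd'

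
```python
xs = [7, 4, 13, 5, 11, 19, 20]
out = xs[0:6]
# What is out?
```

xs has length 7. The slice xs[0:6] selects indices [0, 1, 2, 3, 4, 5] (0->7, 1->4, 2->13, 3->5, 4->11, 5->19), giving [7, 4, 13, 5, 11, 19].

[7, 4, 13, 5, 11, 19]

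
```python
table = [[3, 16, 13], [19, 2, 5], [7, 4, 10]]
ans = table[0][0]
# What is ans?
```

table[0] = [3, 16, 13]. Taking column 0 of that row yields 3.

3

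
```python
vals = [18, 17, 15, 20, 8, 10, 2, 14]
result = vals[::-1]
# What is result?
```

vals has length 8. The slice vals[::-1] selects indices [7, 6, 5, 4, 3, 2, 1, 0] (7->14, 6->2, 5->10, 4->8, 3->20, 2->15, 1->17, 0->18), giving [14, 2, 10, 8, 20, 15, 17, 18].

[14, 2, 10, 8, 20, 15, 17, 18]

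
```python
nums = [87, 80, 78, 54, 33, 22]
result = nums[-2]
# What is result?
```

nums has length 6. Negative index -2 maps to positive index 6 + (-2) = 4. nums[4] = 33.

33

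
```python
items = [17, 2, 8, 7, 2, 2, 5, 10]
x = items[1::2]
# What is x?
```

items has length 8. The slice items[1::2] selects indices [1, 3, 5, 7] (1->2, 3->7, 5->2, 7->10), giving [2, 7, 2, 10].

[2, 7, 2, 10]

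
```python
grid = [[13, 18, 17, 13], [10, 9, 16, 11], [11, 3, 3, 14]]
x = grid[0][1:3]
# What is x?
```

grid[0] = [13, 18, 17, 13]. grid[0] has length 4. The slice grid[0][1:3] selects indices [1, 2] (1->18, 2->17), giving [18, 17].

[18, 17]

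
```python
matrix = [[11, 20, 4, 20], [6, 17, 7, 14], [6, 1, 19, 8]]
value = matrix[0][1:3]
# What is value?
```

matrix[0] = [11, 20, 4, 20]. matrix[0] has length 4. The slice matrix[0][1:3] selects indices [1, 2] (1->20, 2->4), giving [20, 4].

[20, 4]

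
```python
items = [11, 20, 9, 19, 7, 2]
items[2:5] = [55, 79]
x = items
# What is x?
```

items starts as [11, 20, 9, 19, 7, 2] (length 6). The slice items[2:5] covers indices [2, 3, 4] with values [9, 19, 7]. Replacing that slice with [55, 79] (different length) produces [11, 20, 55, 79, 2].

[11, 20, 55, 79, 2]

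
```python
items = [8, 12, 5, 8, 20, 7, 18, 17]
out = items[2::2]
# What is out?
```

items has length 8. The slice items[2::2] selects indices [2, 4, 6] (2->5, 4->20, 6->18), giving [5, 20, 18].

[5, 20, 18]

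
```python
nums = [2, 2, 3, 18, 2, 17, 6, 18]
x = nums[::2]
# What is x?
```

nums has length 8. The slice nums[::2] selects indices [0, 2, 4, 6] (0->2, 2->3, 4->2, 6->6), giving [2, 3, 2, 6].

[2, 3, 2, 6]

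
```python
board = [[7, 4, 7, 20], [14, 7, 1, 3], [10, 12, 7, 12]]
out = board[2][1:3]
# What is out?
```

board[2] = [10, 12, 7, 12]. board[2] has length 4. The slice board[2][1:3] selects indices [1, 2] (1->12, 2->7), giving [12, 7].

[12, 7]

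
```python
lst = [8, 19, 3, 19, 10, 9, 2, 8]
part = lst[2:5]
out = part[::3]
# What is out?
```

lst has length 8. The slice lst[2:5] selects indices [2, 3, 4] (2->3, 3->19, 4->10), giving [3, 19, 10]. So part = [3, 19, 10]. part has length 3. The slice part[::3] selects indices [0] (0->3), giving [3].

[3]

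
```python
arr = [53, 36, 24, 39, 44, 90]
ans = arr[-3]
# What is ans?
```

arr has length 6. Negative index -3 maps to positive index 6 + (-3) = 3. arr[3] = 39.

39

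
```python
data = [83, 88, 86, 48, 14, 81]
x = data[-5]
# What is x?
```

data has length 6. Negative index -5 maps to positive index 6 + (-5) = 1. data[1] = 88.

88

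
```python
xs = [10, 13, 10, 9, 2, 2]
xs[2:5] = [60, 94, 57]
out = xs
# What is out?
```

xs starts as [10, 13, 10, 9, 2, 2] (length 6). The slice xs[2:5] covers indices [2, 3, 4] with values [10, 9, 2]. Replacing that slice with [60, 94, 57] (same length) produces [10, 13, 60, 94, 57, 2].

[10, 13, 60, 94, 57, 2]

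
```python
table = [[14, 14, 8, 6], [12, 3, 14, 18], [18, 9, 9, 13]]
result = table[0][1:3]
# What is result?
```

table[0] = [14, 14, 8, 6]. table[0] has length 4. The slice table[0][1:3] selects indices [1, 2] (1->14, 2->8), giving [14, 8].

[14, 8]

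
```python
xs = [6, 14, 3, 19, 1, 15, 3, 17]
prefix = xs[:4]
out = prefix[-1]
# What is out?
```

xs has length 8. The slice xs[:4] selects indices [0, 1, 2, 3] (0->6, 1->14, 2->3, 3->19), giving [6, 14, 3, 19]. So prefix = [6, 14, 3, 19]. Then prefix[-1] = 19.

19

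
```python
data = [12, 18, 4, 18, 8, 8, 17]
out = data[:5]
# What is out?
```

data has length 7. The slice data[:5] selects indices [0, 1, 2, 3, 4] (0->12, 1->18, 2->4, 3->18, 4->8), giving [12, 18, 4, 18, 8].

[12, 18, 4, 18, 8]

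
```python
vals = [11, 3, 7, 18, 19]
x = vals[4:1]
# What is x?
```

vals has length 5. The slice vals[4:1] resolves to an empty index range, so the result is [].

[]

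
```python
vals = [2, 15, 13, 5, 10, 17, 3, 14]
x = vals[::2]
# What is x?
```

vals has length 8. The slice vals[::2] selects indices [0, 2, 4, 6] (0->2, 2->13, 4->10, 6->3), giving [2, 13, 10, 3].

[2, 13, 10, 3]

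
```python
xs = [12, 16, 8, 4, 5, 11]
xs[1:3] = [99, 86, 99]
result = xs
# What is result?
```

xs starts as [12, 16, 8, 4, 5, 11] (length 6). The slice xs[1:3] covers indices [1, 2] with values [16, 8]. Replacing that slice with [99, 86, 99] (different length) produces [12, 99, 86, 99, 4, 5, 11].

[12, 99, 86, 99, 4, 5, 11]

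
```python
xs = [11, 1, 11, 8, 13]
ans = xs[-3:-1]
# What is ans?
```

xs has length 5. The slice xs[-3:-1] selects indices [2, 3] (2->11, 3->8), giving [11, 8].

[11, 8]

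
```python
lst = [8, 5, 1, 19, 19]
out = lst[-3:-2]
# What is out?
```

lst has length 5. The slice lst[-3:-2] selects indices [2] (2->1), giving [1].

[1]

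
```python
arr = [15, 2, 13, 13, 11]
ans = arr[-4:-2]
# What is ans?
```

arr has length 5. The slice arr[-4:-2] selects indices [1, 2] (1->2, 2->13), giving [2, 13].

[2, 13]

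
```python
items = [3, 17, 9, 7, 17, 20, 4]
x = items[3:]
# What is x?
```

items has length 7. The slice items[3:] selects indices [3, 4, 5, 6] (3->7, 4->17, 5->20, 6->4), giving [7, 17, 20, 4].

[7, 17, 20, 4]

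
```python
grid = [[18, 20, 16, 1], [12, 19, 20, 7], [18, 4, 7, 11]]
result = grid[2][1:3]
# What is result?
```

grid[2] = [18, 4, 7, 11]. grid[2] has length 4. The slice grid[2][1:3] selects indices [1, 2] (1->4, 2->7), giving [4, 7].

[4, 7]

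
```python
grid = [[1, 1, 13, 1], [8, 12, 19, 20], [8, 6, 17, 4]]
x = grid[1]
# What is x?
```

grid has 3 rows. Row 1 is [8, 12, 19, 20].

[8, 12, 19, 20]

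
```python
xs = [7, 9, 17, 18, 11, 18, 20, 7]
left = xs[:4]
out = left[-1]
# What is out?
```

xs has length 8. The slice xs[:4] selects indices [0, 1, 2, 3] (0->7, 1->9, 2->17, 3->18), giving [7, 9, 17, 18]. So left = [7, 9, 17, 18]. Then left[-1] = 18.

18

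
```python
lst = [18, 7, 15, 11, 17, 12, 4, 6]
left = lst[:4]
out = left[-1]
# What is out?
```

lst has length 8. The slice lst[:4] selects indices [0, 1, 2, 3] (0->18, 1->7, 2->15, 3->11), giving [18, 7, 15, 11]. So left = [18, 7, 15, 11]. Then left[-1] = 11.

11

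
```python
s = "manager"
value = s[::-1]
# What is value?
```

s has length 7. The slice s[::-1] selects indices [6, 5, 4, 3, 2, 1, 0] (6->'r', 5->'e', 4->'g', 3->'a', 2->'n', 1->'a', 0->'m'), giving 'reganam'.

'reganam'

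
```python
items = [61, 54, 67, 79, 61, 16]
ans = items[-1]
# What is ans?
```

items has length 6. Negative index -1 maps to positive index 6 + (-1) = 5. items[5] = 16.

16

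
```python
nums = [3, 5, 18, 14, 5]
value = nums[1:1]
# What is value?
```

nums has length 5. The slice nums[1:1] resolves to an empty index range, so the result is [].

[]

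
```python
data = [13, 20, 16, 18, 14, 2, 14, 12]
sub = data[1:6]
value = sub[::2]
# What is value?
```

data has length 8. The slice data[1:6] selects indices [1, 2, 3, 4, 5] (1->20, 2->16, 3->18, 4->14, 5->2), giving [20, 16, 18, 14, 2]. So sub = [20, 16, 18, 14, 2]. sub has length 5. The slice sub[::2] selects indices [0, 2, 4] (0->20, 2->18, 4->2), giving [20, 18, 2].

[20, 18, 2]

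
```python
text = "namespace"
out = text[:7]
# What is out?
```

text has length 9. The slice text[:7] selects indices [0, 1, 2, 3, 4, 5, 6] (0->'n', 1->'a', 2->'m', 3->'e', 4->'s', 5->'p', 6->'a'), giving 'namespa'.

'namespa'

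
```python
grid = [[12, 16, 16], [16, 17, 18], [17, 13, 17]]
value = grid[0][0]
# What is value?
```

grid[0] = [12, 16, 16]. Taking column 0 of that row yields 12.

12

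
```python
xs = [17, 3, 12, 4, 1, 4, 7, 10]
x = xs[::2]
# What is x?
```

xs has length 8. The slice xs[::2] selects indices [0, 2, 4, 6] (0->17, 2->12, 4->1, 6->7), giving [17, 12, 1, 7].

[17, 12, 1, 7]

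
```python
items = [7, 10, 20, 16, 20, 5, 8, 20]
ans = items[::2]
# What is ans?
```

items has length 8. The slice items[::2] selects indices [0, 2, 4, 6] (0->7, 2->20, 4->20, 6->8), giving [7, 20, 20, 8].

[7, 20, 20, 8]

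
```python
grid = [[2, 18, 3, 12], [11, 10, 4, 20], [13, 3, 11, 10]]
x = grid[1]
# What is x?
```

grid has 3 rows. Row 1 is [11, 10, 4, 20].

[11, 10, 4, 20]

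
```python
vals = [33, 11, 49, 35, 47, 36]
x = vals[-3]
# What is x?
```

vals has length 6. Negative index -3 maps to positive index 6 + (-3) = 3. vals[3] = 35.

35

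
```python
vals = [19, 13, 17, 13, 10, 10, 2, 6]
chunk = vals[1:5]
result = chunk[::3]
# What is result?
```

vals has length 8. The slice vals[1:5] selects indices [1, 2, 3, 4] (1->13, 2->17, 3->13, 4->10), giving [13, 17, 13, 10]. So chunk = [13, 17, 13, 10]. chunk has length 4. The slice chunk[::3] selects indices [0, 3] (0->13, 3->10), giving [13, 10].

[13, 10]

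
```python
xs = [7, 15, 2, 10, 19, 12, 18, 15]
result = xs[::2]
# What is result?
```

xs has length 8. The slice xs[::2] selects indices [0, 2, 4, 6] (0->7, 2->2, 4->19, 6->18), giving [7, 2, 19, 18].

[7, 2, 19, 18]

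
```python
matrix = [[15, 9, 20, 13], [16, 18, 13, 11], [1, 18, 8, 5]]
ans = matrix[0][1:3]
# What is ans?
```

matrix[0] = [15, 9, 20, 13]. matrix[0] has length 4. The slice matrix[0][1:3] selects indices [1, 2] (1->9, 2->20), giving [9, 20].

[9, 20]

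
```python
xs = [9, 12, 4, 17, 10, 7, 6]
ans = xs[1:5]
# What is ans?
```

xs has length 7. The slice xs[1:5] selects indices [1, 2, 3, 4] (1->12, 2->4, 3->17, 4->10), giving [12, 4, 17, 10].

[12, 4, 17, 10]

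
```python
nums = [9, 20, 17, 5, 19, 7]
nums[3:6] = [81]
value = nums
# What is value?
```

nums starts as [9, 20, 17, 5, 19, 7] (length 6). The slice nums[3:6] covers indices [3, 4, 5] with values [5, 19, 7]. Replacing that slice with [81] (different length) produces [9, 20, 17, 81].

[9, 20, 17, 81]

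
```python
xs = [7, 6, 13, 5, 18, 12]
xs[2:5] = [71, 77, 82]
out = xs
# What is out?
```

xs starts as [7, 6, 13, 5, 18, 12] (length 6). The slice xs[2:5] covers indices [2, 3, 4] with values [13, 5, 18]. Replacing that slice with [71, 77, 82] (same length) produces [7, 6, 71, 77, 82, 12].

[7, 6, 71, 77, 82, 12]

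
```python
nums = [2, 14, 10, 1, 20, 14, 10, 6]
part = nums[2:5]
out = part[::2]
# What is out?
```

nums has length 8. The slice nums[2:5] selects indices [2, 3, 4] (2->10, 3->1, 4->20), giving [10, 1, 20]. So part = [10, 1, 20]. part has length 3. The slice part[::2] selects indices [0, 2] (0->10, 2->20), giving [10, 20].

[10, 20]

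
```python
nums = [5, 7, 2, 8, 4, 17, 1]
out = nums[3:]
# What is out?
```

nums has length 7. The slice nums[3:] selects indices [3, 4, 5, 6] (3->8, 4->4, 5->17, 6->1), giving [8, 4, 17, 1].

[8, 4, 17, 1]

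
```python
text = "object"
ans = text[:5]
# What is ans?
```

text has length 6. The slice text[:5] selects indices [0, 1, 2, 3, 4] (0->'o', 1->'b', 2->'j', 3->'e', 4->'c'), giving 'objec'.

'objec'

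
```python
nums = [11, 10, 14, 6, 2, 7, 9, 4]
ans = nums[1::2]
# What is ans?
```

nums has length 8. The slice nums[1::2] selects indices [1, 3, 5, 7] (1->10, 3->6, 5->7, 7->4), giving [10, 6, 7, 4].

[10, 6, 7, 4]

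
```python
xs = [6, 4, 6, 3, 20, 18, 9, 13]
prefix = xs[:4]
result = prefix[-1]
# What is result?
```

xs has length 8. The slice xs[:4] selects indices [0, 1, 2, 3] (0->6, 1->4, 2->6, 3->3), giving [6, 4, 6, 3]. So prefix = [6, 4, 6, 3]. Then prefix[-1] = 3.

3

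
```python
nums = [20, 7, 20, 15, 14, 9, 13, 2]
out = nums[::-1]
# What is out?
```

nums has length 8. The slice nums[::-1] selects indices [7, 6, 5, 4, 3, 2, 1, 0] (7->2, 6->13, 5->9, 4->14, 3->15, 2->20, 1->7, 0->20), giving [2, 13, 9, 14, 15, 20, 7, 20].

[2, 13, 9, 14, 15, 20, 7, 20]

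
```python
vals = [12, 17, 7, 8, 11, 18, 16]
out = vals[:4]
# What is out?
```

vals has length 7. The slice vals[:4] selects indices [0, 1, 2, 3] (0->12, 1->17, 2->7, 3->8), giving [12, 17, 7, 8].

[12, 17, 7, 8]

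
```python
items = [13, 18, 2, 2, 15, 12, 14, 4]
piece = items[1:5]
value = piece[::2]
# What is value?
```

items has length 8. The slice items[1:5] selects indices [1, 2, 3, 4] (1->18, 2->2, 3->2, 4->15), giving [18, 2, 2, 15]. So piece = [18, 2, 2, 15]. piece has length 4. The slice piece[::2] selects indices [0, 2] (0->18, 2->2), giving [18, 2].

[18, 2]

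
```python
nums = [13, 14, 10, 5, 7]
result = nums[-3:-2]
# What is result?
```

nums has length 5. The slice nums[-3:-2] selects indices [2] (2->10), giving [10].

[10]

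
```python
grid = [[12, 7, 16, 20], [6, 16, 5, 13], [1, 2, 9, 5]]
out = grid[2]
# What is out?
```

grid has 3 rows. Row 2 is [1, 2, 9, 5].

[1, 2, 9, 5]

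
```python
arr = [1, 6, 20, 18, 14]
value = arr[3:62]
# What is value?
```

arr has length 5. The slice arr[3:62] selects indices [3, 4] (3->18, 4->14), giving [18, 14].

[18, 14]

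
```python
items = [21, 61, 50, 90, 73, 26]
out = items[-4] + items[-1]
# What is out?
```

items has length 6. Negative index -4 maps to positive index 6 + (-4) = 2. items[2] = 50.
items has length 6. Negative index -1 maps to positive index 6 + (-1) = 5. items[5] = 26.
Sum: 50 + 26 = 76.

76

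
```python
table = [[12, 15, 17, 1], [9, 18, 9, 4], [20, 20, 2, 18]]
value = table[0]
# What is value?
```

table has 3 rows. Row 0 is [12, 15, 17, 1].

[12, 15, 17, 1]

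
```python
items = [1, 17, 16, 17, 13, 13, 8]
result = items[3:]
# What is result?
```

items has length 7. The slice items[3:] selects indices [3, 4, 5, 6] (3->17, 4->13, 5->13, 6->8), giving [17, 13, 13, 8].

[17, 13, 13, 8]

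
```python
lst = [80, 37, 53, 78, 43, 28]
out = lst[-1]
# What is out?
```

lst has length 6. Negative index -1 maps to positive index 6 + (-1) = 5. lst[5] = 28.

28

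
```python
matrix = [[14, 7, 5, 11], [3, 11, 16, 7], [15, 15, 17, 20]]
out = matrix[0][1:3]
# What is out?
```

matrix[0] = [14, 7, 5, 11]. matrix[0] has length 4. The slice matrix[0][1:3] selects indices [1, 2] (1->7, 2->5), giving [7, 5].

[7, 5]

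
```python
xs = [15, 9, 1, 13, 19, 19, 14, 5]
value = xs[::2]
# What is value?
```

xs has length 8. The slice xs[::2] selects indices [0, 2, 4, 6] (0->15, 2->1, 4->19, 6->14), giving [15, 1, 19, 14].

[15, 1, 19, 14]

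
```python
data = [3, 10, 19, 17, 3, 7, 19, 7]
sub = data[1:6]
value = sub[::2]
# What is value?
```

data has length 8. The slice data[1:6] selects indices [1, 2, 3, 4, 5] (1->10, 2->19, 3->17, 4->3, 5->7), giving [10, 19, 17, 3, 7]. So sub = [10, 19, 17, 3, 7]. sub has length 5. The slice sub[::2] selects indices [0, 2, 4] (0->10, 2->17, 4->7), giving [10, 17, 7].

[10, 17, 7]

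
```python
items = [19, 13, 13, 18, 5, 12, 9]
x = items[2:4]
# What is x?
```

items has length 7. The slice items[2:4] selects indices [2, 3] (2->13, 3->18), giving [13, 18].

[13, 18]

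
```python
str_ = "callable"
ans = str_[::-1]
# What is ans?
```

str_ has length 8. The slice str_[::-1] selects indices [7, 6, 5, 4, 3, 2, 1, 0] (7->'e', 6->'l', 5->'b', 4->'a', 3->'l', 2->'l', 1->'a', 0->'c'), giving 'elballac'.

'elballac'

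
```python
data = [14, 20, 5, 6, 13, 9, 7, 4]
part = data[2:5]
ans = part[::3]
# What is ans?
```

data has length 8. The slice data[2:5] selects indices [2, 3, 4] (2->5, 3->6, 4->13), giving [5, 6, 13]. So part = [5, 6, 13]. part has length 3. The slice part[::3] selects indices [0] (0->5), giving [5].

[5]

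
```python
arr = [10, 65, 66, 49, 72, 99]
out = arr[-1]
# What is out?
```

arr has length 6. Negative index -1 maps to positive index 6 + (-1) = 5. arr[5] = 99.

99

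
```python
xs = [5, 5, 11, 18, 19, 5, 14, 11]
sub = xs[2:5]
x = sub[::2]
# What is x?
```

xs has length 8. The slice xs[2:5] selects indices [2, 3, 4] (2->11, 3->18, 4->19), giving [11, 18, 19]. So sub = [11, 18, 19]. sub has length 3. The slice sub[::2] selects indices [0, 2] (0->11, 2->19), giving [11, 19].

[11, 19]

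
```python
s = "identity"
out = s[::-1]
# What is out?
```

s has length 8. The slice s[::-1] selects indices [7, 6, 5, 4, 3, 2, 1, 0] (7->'y', 6->'t', 5->'i', 4->'t', 3->'n', 2->'e', 1->'d', 0->'i'), giving 'ytitnedi'.

'ytitnedi'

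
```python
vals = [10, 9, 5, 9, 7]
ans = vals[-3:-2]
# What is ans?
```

vals has length 5. The slice vals[-3:-2] selects indices [2] (2->5), giving [5].

[5]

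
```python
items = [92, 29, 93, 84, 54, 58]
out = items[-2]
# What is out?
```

items has length 6. Negative index -2 maps to positive index 6 + (-2) = 4. items[4] = 54.

54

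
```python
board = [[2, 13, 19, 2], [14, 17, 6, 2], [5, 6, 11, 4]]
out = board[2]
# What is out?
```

board has 3 rows. Row 2 is [5, 6, 11, 4].

[5, 6, 11, 4]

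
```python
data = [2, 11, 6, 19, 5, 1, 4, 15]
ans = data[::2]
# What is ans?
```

data has length 8. The slice data[::2] selects indices [0, 2, 4, 6] (0->2, 2->6, 4->5, 6->4), giving [2, 6, 5, 4].

[2, 6, 5, 4]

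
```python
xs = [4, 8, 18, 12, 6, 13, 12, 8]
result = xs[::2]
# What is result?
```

xs has length 8. The slice xs[::2] selects indices [0, 2, 4, 6] (0->4, 2->18, 4->6, 6->12), giving [4, 18, 6, 12].

[4, 18, 6, 12]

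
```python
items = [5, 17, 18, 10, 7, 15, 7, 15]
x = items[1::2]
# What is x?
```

items has length 8. The slice items[1::2] selects indices [1, 3, 5, 7] (1->17, 3->10, 5->15, 7->15), giving [17, 10, 15, 15].

[17, 10, 15, 15]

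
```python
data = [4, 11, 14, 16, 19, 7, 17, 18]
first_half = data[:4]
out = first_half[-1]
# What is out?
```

data has length 8. The slice data[:4] selects indices [0, 1, 2, 3] (0->4, 1->11, 2->14, 3->16), giving [4, 11, 14, 16]. So first_half = [4, 11, 14, 16]. Then first_half[-1] = 16.

16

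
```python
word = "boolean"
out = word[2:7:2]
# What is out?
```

word has length 7. The slice word[2:7:2] selects indices [2, 4, 6] (2->'o', 4->'e', 6->'n'), giving 'oen'.

'oen'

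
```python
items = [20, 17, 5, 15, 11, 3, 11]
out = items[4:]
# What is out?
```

items has length 7. The slice items[4:] selects indices [4, 5, 6] (4->11, 5->3, 6->11), giving [11, 3, 11].

[11, 3, 11]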